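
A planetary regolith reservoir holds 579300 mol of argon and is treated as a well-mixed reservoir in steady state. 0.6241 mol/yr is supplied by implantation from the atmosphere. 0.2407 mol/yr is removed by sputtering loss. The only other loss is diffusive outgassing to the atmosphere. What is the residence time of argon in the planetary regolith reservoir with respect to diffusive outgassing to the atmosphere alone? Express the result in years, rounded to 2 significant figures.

1.5×10^6 yr

At steady state ΣF_in = ΣF_out.
ΣF_in = 0.62410 mol/yr.
Diffusive outgassing to the atmosphere flux = ΣF_in − (0.2407) = 0.62410 − 0.2407 = 0.3834 mol/yr.
τ = M / F = 579300 / 0.3834 = 1.511×10^6 yr.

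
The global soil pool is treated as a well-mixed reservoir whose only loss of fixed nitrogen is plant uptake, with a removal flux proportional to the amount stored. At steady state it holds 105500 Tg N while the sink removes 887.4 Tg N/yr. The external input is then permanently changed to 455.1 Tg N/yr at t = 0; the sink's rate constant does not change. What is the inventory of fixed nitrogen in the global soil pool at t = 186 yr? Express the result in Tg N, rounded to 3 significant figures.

64900 Tg N

τ = M₀/F₀ = 105500/887.4 = 118.9 yr; rate constant k = 1/τ.
New steady state M_∞ = F₁/k = F₁·τ = 455.1 × 118.9 = 54105 Tg N.
M(t) = M_∞ + (M₀ − M_∞)·e^(−t/τ); t/τ = 186/118.9 = 1.565, so e^(−t/τ) = 0.2092.
M(t) = 54105 + 51390 × 0.2092 = 64857 Tg N.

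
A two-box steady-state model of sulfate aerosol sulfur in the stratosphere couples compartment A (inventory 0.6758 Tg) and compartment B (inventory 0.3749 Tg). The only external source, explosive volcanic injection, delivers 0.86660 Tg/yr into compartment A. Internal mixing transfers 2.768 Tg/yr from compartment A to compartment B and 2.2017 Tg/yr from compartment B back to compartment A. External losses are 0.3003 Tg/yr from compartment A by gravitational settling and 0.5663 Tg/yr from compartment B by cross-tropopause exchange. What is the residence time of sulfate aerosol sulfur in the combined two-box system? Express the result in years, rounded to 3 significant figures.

Residence time in the combined system uses the total inventory and the total *external* removal — internal exchanges between the two boxes cancel.
M_total = 0.6758 + 0.3749 = 1.0507 Tg.
ΣF_external_out = 0.3003 + 0.5663 = 0.86660 Tg/yr.
τ = M_total / ΣF_ext = 1.0507 / 0.86660 = 1.212 yr.

1.21 yr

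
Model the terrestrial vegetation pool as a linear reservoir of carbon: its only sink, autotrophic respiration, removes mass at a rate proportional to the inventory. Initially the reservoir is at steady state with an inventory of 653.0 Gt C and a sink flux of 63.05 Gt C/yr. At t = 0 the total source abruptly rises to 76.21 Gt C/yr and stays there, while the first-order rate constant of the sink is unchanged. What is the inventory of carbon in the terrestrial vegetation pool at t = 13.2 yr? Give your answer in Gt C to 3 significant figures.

751 Gt C

The sink rate constant is k = F₀/M₀ = 63.05/653.0 = 0.09655 yr⁻¹.
Solving dM/dt = F₁ − kM with M(0) = M₀ gives M(t) = F₁/k + (M₀ − F₁/k)·e^(−kt).
F₁/k = 76.21/0.09655 = 789.30 Gt C; kt = 0.09655 × 13.2 = 1.275, e^(−kt) = 0.2796.
M(13.2) = 789.30 + (653.0 − 789.30) × 0.2796 = 789.30 − 38.10 = 751.19 Gt C.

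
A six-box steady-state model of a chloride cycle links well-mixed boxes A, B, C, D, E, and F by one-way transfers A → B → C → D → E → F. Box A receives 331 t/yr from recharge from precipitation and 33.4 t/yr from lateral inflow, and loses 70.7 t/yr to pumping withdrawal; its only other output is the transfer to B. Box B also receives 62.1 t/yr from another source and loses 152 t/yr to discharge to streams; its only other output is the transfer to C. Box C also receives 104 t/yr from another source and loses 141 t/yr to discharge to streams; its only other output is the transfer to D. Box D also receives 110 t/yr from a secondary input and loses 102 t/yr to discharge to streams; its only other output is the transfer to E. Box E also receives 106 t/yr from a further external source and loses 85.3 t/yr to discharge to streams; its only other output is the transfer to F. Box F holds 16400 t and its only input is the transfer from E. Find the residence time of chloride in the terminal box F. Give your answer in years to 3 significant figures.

Box A: F(A→B) = (331 + 33.4) − 70.7 = 293.70 t/yr.
Box B: F(B→C) = (293.70 + 62.1) − 152 = 203.80 t/yr.
Box C: F(C→D) = (203.80 + 104) − 141 = 166.80 t/yr.
Box D: F(D→E) = (166.80 + 110) − 102 = 174.80 t/yr.
Box E: F(E→F) = (174.80 + 106) − 85.3 = 195.50 t/yr.
Box F throughput = its input = 195.50 t/yr; τ = 16400 / 195.50 = 83.89 yr.

83.9 yr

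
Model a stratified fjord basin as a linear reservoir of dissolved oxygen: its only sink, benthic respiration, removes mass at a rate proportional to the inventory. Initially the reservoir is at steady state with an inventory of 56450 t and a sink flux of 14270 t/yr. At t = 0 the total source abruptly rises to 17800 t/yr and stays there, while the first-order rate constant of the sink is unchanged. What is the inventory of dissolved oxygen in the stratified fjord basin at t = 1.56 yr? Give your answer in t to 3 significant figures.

61000 t

τ = M₀/F₀ = 56450/14270 = 3.956 yr; rate constant k = 1/τ.
New steady state M_∞ = F₁/k = F₁·τ = 17800 × 3.956 = 70414 t.
M(t) = M_∞ + (M₀ − M_∞)·e^(−t/τ); t/τ = 1.56/3.956 = 0.3944, so e^(−t/τ) = 0.6741.
M(t) = 70414 − 13960 × 0.6741 = 61001 t.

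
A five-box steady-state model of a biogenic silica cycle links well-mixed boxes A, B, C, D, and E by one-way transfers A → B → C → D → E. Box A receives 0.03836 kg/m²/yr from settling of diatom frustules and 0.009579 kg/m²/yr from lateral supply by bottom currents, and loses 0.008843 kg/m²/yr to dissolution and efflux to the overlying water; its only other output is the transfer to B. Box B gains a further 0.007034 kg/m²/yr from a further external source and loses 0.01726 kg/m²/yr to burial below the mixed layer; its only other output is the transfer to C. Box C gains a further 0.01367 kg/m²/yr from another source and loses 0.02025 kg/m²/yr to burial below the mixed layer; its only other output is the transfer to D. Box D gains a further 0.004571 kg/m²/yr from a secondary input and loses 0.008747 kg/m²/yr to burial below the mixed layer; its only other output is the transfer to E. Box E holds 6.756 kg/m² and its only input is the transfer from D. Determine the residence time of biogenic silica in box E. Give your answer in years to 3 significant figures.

373 yr

Box A: F(A→B) = (0.03836 + 0.009579) − 0.008843 = 0.039096 kg/m²/yr.
Box B: F(B→C) = (0.039096 + 0.007034) − 0.01726 = 0.028870 kg/m²/yr.
Box C: F(C→D) = (0.028870 + 0.01367) − 0.02025 = 0.022290 kg/m²/yr.
Box D: F(D→E) = (0.022290 + 0.004571) − 0.008747 = 0.018114 kg/m²/yr.
Box E throughput = its input = 0.018114 kg/m²/yr; τ = 6.756 / 0.018114 = 373.0 yr.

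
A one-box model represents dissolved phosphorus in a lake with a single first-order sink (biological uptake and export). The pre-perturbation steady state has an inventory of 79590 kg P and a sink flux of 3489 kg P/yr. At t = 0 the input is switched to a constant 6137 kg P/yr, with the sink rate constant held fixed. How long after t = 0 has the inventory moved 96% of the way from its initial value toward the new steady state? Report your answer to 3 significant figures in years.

73.4 yr

τ = M₀/F₀ = 79590/3489 = 22.81 yr.
The remaining gap fraction is e^(−t/τ); 96% covered ⇒ e^(−t/τ) = 0.0400.
t = −τ ln(0.0400) = 22.81 × 3.219 = 73.43 yr.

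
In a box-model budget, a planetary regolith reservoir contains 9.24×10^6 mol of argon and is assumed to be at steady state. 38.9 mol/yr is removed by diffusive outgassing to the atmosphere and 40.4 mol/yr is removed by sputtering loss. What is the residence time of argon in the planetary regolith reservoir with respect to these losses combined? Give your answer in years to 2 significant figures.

Total removal = 38.90 + 40.40 = 79.300 mol/yr.
τ = M / ΣF_out = 9.24×10^6 / 79.300 = 116500 yr.

120000 yr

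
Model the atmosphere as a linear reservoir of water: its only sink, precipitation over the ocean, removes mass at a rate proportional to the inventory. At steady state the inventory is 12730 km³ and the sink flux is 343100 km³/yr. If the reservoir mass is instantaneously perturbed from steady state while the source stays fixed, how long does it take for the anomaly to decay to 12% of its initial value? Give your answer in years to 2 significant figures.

For a linear reservoir the anomaly decays as exp(−t/τ) with τ = M/F = 12730/343100 = 0.03710 yr.
exp(−t/τ) = 0.12 ⇒ t = −τ ln(0.12) = 0.03710 × 2.120 = 0.07867 yr.

0.079 yr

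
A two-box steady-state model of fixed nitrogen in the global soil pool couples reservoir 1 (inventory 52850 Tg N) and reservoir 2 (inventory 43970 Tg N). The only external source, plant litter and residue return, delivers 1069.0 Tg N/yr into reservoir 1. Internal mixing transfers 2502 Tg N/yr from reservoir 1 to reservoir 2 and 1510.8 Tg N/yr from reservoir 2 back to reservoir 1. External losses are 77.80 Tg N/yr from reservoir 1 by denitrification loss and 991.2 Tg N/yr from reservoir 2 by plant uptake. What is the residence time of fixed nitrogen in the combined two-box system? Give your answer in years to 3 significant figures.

Treat the two boxes together as one reservoir: the mixing fluxes between them are internal recycling, so τ = ΣM / Σ(external losses).
M_total = 52850 + 43970 = 96820 Tg N.
ΣF_external_out = 77.80 + 991.2 = 1069.0 Tg N/yr.
τ = M_total / ΣF_ext = 96820 / 1069.0 = 90.57 yr.

90.6 yr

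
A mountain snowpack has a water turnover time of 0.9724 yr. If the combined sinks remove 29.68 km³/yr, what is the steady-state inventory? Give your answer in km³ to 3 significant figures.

28.9 km³

τ = M/F ⇒ M = τ × F = 0.9724 × 29.68 = 28.86 km³.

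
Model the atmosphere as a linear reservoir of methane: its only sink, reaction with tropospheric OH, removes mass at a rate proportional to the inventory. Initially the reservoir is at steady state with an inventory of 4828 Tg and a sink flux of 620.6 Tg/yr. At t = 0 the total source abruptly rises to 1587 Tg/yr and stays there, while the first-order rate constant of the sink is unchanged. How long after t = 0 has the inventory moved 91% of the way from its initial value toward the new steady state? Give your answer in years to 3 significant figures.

τ = M₀/F₀ = 4828/620.6 = 7.780 yr.
The remaining gap fraction is e^(−t/τ); 91% covered ⇒ e^(−t/τ) = 0.0900.
t = −τ ln(0.0900) = 7.780 × 2.408 = 18.73 yr.

18.7 yr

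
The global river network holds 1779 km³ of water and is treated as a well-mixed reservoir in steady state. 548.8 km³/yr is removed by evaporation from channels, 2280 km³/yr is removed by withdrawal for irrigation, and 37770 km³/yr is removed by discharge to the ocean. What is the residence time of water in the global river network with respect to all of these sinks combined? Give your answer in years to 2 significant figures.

Total removal flux = 548.8 + 2280 + 37770 = 40599 km³/yr.
τ = M / ΣF_out = 1779 / 40599 = 0.04382 yr.

0.044 yr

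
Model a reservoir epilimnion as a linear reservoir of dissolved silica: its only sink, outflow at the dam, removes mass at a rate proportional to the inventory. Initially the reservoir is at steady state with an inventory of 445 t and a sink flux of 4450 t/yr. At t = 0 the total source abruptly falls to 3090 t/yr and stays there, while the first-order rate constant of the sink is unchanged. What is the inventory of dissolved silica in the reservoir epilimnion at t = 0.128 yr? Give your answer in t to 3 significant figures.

347 t

τ = M₀/F₀ = 445/4450 = 0.1000 yr; rate constant k = 1/τ.
New steady state M_∞ = F₁/k = F₁·τ = 3090 × 0.1000 = 309.00 t.
M(t) = M_∞ + (M₀ − M_∞)·e^(−t/τ); t/τ = 0.128/0.1000 = 1.280, so e^(−t/τ) = 0.2780.
M(t) = 309.00 + 136.0 × 0.2780 = 346.81 t.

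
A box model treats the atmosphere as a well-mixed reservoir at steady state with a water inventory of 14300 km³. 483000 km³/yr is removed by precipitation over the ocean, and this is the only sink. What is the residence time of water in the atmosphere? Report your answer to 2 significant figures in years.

τ = M / F = 14300 / 483000 = 0.02961 yr.

0.030 yr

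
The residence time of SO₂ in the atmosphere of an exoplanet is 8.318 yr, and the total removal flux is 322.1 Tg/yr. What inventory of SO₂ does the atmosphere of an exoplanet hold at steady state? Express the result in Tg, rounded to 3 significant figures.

τ = M/F ⇒ M = τ × F = 8.318 × 322.1 = 2679 Tg.

2680 Tg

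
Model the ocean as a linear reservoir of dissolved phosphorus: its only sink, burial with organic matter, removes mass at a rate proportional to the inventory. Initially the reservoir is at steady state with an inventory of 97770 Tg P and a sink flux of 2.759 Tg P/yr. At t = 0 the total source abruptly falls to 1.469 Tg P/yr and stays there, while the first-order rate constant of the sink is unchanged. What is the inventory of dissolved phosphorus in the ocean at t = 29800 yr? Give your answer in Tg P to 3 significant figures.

Residence time τ = M₀/F₀ = 35440 yr. The eventual steady state is M_∞ = M₀·(F₁/F₀) = 97770 × 1.469/2.759 = 52057 Tg P.
The anomaly ΔM(t) = M(t) − M_∞ decays as ΔM₀·e^(−t/τ) with ΔM₀ = 97770 − 52057 = 45710 Tg P.
At t = 29800 yr, e^(−t/τ) = e^(−0.8409) = 0.4313, so ΔM = 19720 Tg P and M = 52057 + 19720 = 71773 Tg P.

71800 Tg P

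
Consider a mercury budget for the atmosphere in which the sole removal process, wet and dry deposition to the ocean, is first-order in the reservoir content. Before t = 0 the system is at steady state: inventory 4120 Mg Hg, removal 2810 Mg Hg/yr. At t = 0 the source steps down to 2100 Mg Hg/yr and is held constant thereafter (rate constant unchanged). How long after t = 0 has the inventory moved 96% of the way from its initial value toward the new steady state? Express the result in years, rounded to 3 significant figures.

4.72 yr

τ = M₀/F₀ = 4120/2810 = 1.466 yr.
The remaining gap fraction is e^(−t/τ); 96% covered ⇒ e^(−t/τ) = 0.0400.
t = −τ ln(0.0400) = 1.466 × 3.219 = 4.719 yr.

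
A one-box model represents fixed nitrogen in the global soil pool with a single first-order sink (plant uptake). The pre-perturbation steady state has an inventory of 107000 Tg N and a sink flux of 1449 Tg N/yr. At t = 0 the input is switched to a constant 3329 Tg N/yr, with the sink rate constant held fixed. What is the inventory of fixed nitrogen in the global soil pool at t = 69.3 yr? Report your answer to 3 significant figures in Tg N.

192000 Tg N

Residence time τ = M₀/F₀ = 73.84 yr. The eventual steady state is M_∞ = M₀·(F₁/F₀) = 107000 × 3329/1449 = 245830 Tg N.
The anomaly ΔM(t) = M(t) − M_∞ decays as ΔM₀·e^(−t/τ) with ΔM₀ = 107000 − 245830 = −138800 Tg N.
At t = 69.3 yr, e^(−t/τ) = e^(−0.9385) = 0.3912, so ΔM = −54310 Tg N and M = 245830 − 54310 = 191510 Tg N.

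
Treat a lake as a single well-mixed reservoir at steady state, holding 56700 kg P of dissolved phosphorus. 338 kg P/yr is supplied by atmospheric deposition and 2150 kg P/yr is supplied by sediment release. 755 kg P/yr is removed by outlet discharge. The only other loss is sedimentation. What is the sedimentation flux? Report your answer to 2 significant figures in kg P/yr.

1700 kg P/yr

At steady state ΣF_in = ΣF_out.
ΣF_in = 338 + 2150 = 2488.0 kg P/yr.
Sedimentation flux = ΣF_in − (755) = 2488.0 − 755.0 = 1733 kg P/yr.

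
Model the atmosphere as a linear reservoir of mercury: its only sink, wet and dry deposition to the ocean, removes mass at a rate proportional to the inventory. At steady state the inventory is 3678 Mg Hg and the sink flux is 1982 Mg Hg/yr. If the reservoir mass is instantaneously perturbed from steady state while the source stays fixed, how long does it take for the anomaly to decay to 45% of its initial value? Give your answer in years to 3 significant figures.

For a linear reservoir the anomaly decays as exp(−t/τ) with τ = M/F = 3678/1982 = 1.856 yr.
exp(−t/τ) = 0.45 ⇒ t = −τ ln(0.45) = 1.856 × 0.7985 = 1.482 yr.

1.48 yr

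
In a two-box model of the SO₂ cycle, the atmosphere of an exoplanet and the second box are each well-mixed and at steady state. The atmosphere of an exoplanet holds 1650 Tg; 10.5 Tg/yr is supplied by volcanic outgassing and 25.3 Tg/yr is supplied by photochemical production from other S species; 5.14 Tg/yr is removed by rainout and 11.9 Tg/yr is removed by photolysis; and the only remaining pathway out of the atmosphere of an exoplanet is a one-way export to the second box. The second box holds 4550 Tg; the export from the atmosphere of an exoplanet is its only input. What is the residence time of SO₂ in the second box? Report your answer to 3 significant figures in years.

Balance the atmosphere of an exoplanet: ΣF_in = 10.5 + 25.3 = 35.800 Tg/yr.
Export to the second box = ΣF_in − (5.14 + 11.9) = 18.760 Tg/yr.
At steady state the output of the second box equals its input, 18.760 Tg/yr.
τ = M / F = 4550 / 18.760 = 242.5 yr.

243 yr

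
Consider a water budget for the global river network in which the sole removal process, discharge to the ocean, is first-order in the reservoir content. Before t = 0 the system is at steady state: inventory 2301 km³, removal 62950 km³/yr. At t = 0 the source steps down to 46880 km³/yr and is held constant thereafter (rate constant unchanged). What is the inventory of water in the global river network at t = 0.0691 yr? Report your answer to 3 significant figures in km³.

1800 km³

The sink rate constant is k = F₀/M₀ = 62950/2301 = 27.36 yr⁻¹.
Solving dM/dt = F₁ − kM with M(0) = M₀ gives M(t) = F₁/k + (M₀ − F₁/k)·e^(−kt).
F₁/k = 46880/27.36 = 1713.6 km³; kt = 27.36 × 0.0691 = 1.890, e^(−kt) = 0.1510.
M(0.0691) = 1713.6 + (2301 − 1713.6) × 0.1510 = 1713.6 + 88.70 = 1802.3 km³.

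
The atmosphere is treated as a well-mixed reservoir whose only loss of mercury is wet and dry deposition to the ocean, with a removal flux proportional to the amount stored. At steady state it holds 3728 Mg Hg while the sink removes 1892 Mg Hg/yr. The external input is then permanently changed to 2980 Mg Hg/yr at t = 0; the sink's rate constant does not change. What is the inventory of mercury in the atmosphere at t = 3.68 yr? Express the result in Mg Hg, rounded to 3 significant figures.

5540 Mg Hg

The sink rate constant is k = F₀/M₀ = 1892/3728 = 0.5075 yr⁻¹.
Solving dM/dt = F₁ − kM with M(0) = M₀ gives M(t) = F₁/k + (M₀ − F₁/k)·e^(−kt).
F₁/k = 2980/0.5075 = 5871.8 Mg Hg; kt = 0.5075 × 3.68 = 1.868, e^(−kt) = 0.1545.
M(3.68) = 5871.8 + (3728 − 5871.8) × 0.1545 = 5871.8 − 331.2 = 5540.6 Mg Hg.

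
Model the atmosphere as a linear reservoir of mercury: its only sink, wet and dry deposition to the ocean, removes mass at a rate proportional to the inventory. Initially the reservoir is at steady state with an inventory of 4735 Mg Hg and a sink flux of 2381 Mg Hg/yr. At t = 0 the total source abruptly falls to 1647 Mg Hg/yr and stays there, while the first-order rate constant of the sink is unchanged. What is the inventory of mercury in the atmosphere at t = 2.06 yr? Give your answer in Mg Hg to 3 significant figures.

The sink rate constant is k = F₀/M₀ = 2381/4735 = 0.5029 yr⁻¹.
Solving dM/dt = F₁ − kM with M(0) = M₀ gives M(t) = F₁/k + (M₀ − F₁/k)·e^(−kt).
F₁/k = 1647/0.5029 = 3275.3 Mg Hg; kt = 0.5029 × 2.06 = 1.036, e^(−kt) = 0.3549.
M(2.06) = 3275.3 + (4735 − 3275.3) × 0.3549 = 3275.3 + 518.1 = 3793.4 Mg Hg.

3790 Mg Hg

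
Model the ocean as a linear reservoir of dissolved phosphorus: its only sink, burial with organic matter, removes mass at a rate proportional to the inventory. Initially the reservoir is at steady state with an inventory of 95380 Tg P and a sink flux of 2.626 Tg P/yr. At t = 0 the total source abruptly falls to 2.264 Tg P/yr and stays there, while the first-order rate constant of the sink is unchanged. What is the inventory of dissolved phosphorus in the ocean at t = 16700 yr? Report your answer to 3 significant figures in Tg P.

Residence time τ = M₀/F₀ = 36320 yr. The eventual steady state is M_∞ = M₀·(F₁/F₀) = 95380 × 2.264/2.626 = 82232 Tg P.
The anomaly ΔM(t) = M(t) − M_∞ decays as ΔM₀·e^(−t/τ) with ΔM₀ = 95380 − 82232 = 13150 Tg P.
At t = 16700 yr, e^(−t/τ) = e^(−0.4598) = 0.6314, so ΔM = 8302 Tg P and M = 82232 + 8302 = 90534 Tg P.

90500 Tg P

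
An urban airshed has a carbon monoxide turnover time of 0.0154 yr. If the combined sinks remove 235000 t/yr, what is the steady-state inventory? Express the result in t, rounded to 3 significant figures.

τ = M/F ⇒ M = τ × F = 0.0154 × 235000 = 3619 t.

3620 t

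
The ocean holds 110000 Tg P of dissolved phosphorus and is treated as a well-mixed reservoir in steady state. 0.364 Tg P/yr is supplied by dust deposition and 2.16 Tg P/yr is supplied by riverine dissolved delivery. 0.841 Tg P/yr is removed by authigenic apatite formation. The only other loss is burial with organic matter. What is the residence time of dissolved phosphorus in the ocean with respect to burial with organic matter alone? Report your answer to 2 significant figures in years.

At steady state ΣF_in = ΣF_out.
ΣF_in = 0.364 + 2.16 = 2.5240 Tg P/yr.
Burial with organic matter flux = ΣF_in − (0.841) = 2.5240 − 0.8410 = 1.683 Tg P/yr.
τ = M / F = 110000 / 1.683 = 65360 yr.

65000 yr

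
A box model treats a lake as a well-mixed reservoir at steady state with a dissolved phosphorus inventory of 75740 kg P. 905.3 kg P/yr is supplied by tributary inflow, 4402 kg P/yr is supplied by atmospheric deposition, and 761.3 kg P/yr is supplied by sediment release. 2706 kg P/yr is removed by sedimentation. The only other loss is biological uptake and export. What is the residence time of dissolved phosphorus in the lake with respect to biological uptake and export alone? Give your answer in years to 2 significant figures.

23 yr

At steady state ΣF_in = ΣF_out.
ΣF_in = 905.3 + 4402 + 761.3 = 6068.6 kg P/yr.
Biological uptake and export flux = ΣF_in − (2706) = 6068.6 − 2706 = 3363 kg P/yr.
τ = M / F = 75740 / 3363 = 22.52 yr.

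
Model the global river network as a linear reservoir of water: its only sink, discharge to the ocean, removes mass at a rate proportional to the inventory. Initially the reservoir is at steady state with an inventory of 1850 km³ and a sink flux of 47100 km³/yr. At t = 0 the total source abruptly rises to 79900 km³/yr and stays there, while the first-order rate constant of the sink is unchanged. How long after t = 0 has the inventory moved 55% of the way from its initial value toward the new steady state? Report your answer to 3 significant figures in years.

0.0314 yr

τ = M₀/F₀ = 1850/47100 = 0.03928 yr.
The remaining gap fraction is e^(−t/τ); 55% covered ⇒ e^(−t/τ) = 0.450.
t = −τ ln(0.450) = 0.03928 × 0.7985 = 0.03136 yr.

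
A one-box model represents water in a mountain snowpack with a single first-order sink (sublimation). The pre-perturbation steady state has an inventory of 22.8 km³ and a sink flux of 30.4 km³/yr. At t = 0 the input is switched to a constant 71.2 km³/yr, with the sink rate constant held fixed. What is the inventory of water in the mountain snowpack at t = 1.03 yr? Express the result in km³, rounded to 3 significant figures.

45.7 km³

The sink rate constant is k = F₀/M₀ = 30.4/22.8 = 1.333 yr⁻¹.
Solving dM/dt = F₁ − kM with M(0) = M₀ gives M(t) = F₁/k + (M₀ − F₁/k)·e^(−kt).
F₁/k = 71.2/1.333 = 53.400 km³; kt = 1.333 × 1.03 = 1.373, e^(−kt) = 0.2533.
M(1.03) = 53.400 + (22.8 − 53.400) × 0.2533 = 53.400 − 7.750 = 45.650 km³.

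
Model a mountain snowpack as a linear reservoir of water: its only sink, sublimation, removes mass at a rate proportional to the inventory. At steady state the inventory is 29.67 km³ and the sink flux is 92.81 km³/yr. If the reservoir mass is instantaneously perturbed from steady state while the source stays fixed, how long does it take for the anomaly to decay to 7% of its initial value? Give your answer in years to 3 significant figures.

0.850 yr

For a linear reservoir the anomaly decays as exp(−t/τ) with τ = M/F = 29.67/92.81 = 0.3197 yr.
exp(−t/τ) = 0.07 ⇒ t = −τ ln(0.07) = 0.3197 × 2.659 = 0.8501 yr.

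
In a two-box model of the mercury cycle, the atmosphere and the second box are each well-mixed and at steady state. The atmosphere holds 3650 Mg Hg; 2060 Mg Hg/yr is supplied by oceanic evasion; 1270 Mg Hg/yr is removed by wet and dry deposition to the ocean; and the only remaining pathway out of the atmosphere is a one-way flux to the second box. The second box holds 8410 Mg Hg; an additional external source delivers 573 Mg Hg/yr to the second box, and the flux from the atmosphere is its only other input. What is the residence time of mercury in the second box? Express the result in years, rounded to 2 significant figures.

Balance the atmosphere: ΣF_in = 2060.0 Mg Hg/yr.
Flux to the second box = ΣF_in − (1270) = 790.00 Mg Hg/yr.
Total input to the second box = 790.00 + 573 = 1363.0 Mg Hg/yr; at steady state this equals its total output.
τ = M / F = 8410 / 1363.0 = 6.170 yr.

6.2 yr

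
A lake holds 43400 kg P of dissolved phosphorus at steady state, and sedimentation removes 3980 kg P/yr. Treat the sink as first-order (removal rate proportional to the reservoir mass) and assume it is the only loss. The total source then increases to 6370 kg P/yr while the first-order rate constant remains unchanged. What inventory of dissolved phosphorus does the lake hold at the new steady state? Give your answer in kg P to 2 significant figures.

69000 kg P

Rate constant k = F/M = 3980 / 43400 = 0.09171 yr⁻¹.
At the new steady state, source = k·M_new ⇒ M_new = 6370 / 0.09171 = 69460 kg P.
(Equivalently M_new = M × F_new/F_old = 43400 × 6370/3980.)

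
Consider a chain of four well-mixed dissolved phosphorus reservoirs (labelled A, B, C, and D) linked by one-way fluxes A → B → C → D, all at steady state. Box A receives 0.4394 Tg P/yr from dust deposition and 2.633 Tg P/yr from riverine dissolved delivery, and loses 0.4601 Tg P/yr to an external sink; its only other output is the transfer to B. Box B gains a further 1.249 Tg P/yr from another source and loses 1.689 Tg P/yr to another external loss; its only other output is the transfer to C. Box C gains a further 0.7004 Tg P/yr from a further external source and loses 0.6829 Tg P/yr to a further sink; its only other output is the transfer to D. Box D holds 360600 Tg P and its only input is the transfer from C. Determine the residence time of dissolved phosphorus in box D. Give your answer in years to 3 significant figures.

165000 yr

Box A: F(A→B) = (0.4394 + 2.633) − 0.4601 = 2.6123 Tg P/yr.
Box B: F(B→C) = (2.6123 + 1.249) − 1.689 = 2.1723 Tg P/yr.
Box C: F(C→D) = (2.1723 + 0.7004) − 0.6829 = 2.1898 Tg P/yr.
Box D throughput = its input = 2.1898 Tg P/yr; τ = 360600 / 2.1898 = 164700 yr.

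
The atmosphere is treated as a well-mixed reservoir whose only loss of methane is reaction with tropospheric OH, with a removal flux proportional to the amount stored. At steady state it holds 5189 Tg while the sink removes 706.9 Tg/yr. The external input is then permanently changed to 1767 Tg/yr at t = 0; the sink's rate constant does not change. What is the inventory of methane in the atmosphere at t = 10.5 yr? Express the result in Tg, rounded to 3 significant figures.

Residence time τ = M₀/F₀ = 7.341 yr. The eventual steady state is M_∞ = M₀·(F₁/F₀) = 5189 × 1767/706.9 = 12971 Tg.
The anomaly ΔM(t) = M(t) − M_∞ decays as ΔM₀·e^(−t/τ) with ΔM₀ = 5189 − 12971 = −7782 Tg.
At t = 10.5 yr, e^(−t/τ) = e^(−1.430) = 0.2392, so ΔM = −1861 Tg and M = 12971 − 1861 = 11109 Tg.

11100 Tg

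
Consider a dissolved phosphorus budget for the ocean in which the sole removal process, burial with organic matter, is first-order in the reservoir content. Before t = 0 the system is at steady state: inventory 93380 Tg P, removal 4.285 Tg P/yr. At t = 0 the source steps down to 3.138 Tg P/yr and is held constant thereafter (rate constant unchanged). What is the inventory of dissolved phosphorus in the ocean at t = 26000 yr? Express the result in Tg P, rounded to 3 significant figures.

76000 Tg P

The sink rate constant is k = F₀/M₀ = 4.285/93380 = 4.589×10^-5 yr⁻¹.
Solving dM/dt = F₁ − kM with M(0) = M₀ gives M(t) = F₁/k + (M₀ − F₁/k)·e^(−kt).
F₁/k = 3.138/4.589×10^-5 = 68384 Tg P; kt = 4.589×10^-5 × 26000 = 1.193, e^(−kt) = 0.3033.
M(26000) = 68384 + (93380 − 68384) × 0.3033 = 68384 + 7581 = 75965 Tg P.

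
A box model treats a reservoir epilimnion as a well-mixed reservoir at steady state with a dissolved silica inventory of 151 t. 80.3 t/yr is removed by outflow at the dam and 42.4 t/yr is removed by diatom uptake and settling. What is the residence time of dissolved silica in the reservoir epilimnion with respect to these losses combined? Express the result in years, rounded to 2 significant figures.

1.2 yr

Total removal = 80.30 + 42.40 = 122.70 t/yr.
τ = M / ΣF_out = 151 / 122.70 = 1.231 yr.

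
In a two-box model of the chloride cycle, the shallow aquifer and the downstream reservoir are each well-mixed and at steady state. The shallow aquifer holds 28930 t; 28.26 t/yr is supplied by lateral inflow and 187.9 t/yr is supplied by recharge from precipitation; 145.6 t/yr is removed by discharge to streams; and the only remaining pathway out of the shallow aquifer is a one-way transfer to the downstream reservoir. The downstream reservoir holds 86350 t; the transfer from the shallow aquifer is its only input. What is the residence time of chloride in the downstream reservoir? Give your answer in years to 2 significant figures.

1200 yr

Balance the shallow aquifer: ΣF_in = 28.26 + 187.9 = 216.16 t/yr.
Transfer to the downstream reservoir = ΣF_in − (145.6) = 70.560 t/yr.
At steady state the output of the downstream reservoir equals its input, 70.560 t/yr.
τ = M / F = 86350 / 70.560 = 1224 yr.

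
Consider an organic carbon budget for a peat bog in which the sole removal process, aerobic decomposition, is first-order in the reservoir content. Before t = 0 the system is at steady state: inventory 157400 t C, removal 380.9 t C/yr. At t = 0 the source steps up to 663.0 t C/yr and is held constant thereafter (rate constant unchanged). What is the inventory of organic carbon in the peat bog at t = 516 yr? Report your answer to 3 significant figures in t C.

241000 t C

The sink rate constant is k = F₀/M₀ = 380.9/157400 = 0.002420 yr⁻¹.
Solving dM/dt = F₁ − kM with M(0) = M₀ gives M(t) = F₁/k + (M₀ − F₁/k)·e^(−kt).
F₁/k = 663.0/0.002420 = 273970 t C; kt = 0.002420 × 516 = 1.249, e^(−kt) = 0.2869.
M(516) = 273970 + (157400 − 273970) × 0.2869 = 273970 − 33440 = 240530 t C.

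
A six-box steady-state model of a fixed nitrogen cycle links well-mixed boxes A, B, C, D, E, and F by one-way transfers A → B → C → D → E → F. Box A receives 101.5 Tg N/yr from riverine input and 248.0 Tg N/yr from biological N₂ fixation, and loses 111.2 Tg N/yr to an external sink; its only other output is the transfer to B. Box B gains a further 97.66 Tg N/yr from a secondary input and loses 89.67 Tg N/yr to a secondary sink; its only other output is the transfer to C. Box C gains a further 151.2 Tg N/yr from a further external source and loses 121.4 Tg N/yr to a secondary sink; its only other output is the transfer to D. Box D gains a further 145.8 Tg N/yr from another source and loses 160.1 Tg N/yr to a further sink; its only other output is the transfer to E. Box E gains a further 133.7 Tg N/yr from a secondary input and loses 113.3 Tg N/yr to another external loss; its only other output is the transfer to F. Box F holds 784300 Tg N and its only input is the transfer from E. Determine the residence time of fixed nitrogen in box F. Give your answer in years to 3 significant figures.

Box A: F(A→B) = (101.5 + 248.0) − 111.2 = 238.30 Tg N/yr.
Box B: F(B→C) = (238.30 + 97.66) − 89.67 = 246.29 Tg N/yr.
Box C: F(C→D) = (246.29 + 151.2) − 121.4 = 276.09 Tg N/yr.
Box D: F(D→E) = (276.09 + 145.8) − 160.1 = 261.79 Tg N/yr.
Box E: F(E→F) = (261.79 + 133.7) − 113.3 = 282.19 Tg N/yr.
Box F throughput = its input = 282.19 Tg N/yr; τ = 784300 / 282.19 = 2779 yr.

2780 yr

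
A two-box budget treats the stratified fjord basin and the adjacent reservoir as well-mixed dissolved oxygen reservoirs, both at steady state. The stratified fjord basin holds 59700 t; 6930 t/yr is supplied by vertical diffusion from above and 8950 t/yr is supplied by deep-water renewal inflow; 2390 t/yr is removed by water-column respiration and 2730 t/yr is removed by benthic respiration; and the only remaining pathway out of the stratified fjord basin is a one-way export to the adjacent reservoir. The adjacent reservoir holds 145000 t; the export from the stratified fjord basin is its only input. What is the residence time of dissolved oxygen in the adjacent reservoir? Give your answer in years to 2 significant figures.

Balance the stratified fjord basin: ΣF_in = 6930 + 8950 = 15880 t/yr.
Export to the adjacent reservoir = ΣF_in − (2390 + 2730) = 10760 t/yr.
At steady state the output of the adjacent reservoir equals its input, 10760 t/yr.
τ = M / F = 145000 / 10760 = 13.48 yr.

13 yr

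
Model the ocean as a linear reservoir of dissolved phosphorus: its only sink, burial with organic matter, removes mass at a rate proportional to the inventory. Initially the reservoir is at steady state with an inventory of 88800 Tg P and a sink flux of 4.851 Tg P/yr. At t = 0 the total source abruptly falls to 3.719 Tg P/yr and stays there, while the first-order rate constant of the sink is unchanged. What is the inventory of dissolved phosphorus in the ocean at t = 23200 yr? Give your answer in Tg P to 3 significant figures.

73900 Tg P

The sink rate constant is k = F₀/M₀ = 4.851/88800 = 5.463×10^-5 yr⁻¹.
Solving dM/dt = F₁ − kM with M(0) = M₀ gives M(t) = F₁/k + (M₀ − F₁/k)·e^(−kt).
F₁/k = 3.719/5.463×10^-5 = 68078 Tg P; kt = 5.463×10^-5 × 23200 = 1.267, e^(−kt) = 0.2816.
M(23200) = 68078 + (88800 − 68078) × 0.2816 = 68078 + 5835 = 73913 Tg P.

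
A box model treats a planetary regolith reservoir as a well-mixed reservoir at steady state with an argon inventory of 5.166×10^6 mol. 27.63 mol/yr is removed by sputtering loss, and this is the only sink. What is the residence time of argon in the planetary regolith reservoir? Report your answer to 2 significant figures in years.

190000 yr

τ = M / F = 5.166×10^6 / 27.63 = 187000 yr.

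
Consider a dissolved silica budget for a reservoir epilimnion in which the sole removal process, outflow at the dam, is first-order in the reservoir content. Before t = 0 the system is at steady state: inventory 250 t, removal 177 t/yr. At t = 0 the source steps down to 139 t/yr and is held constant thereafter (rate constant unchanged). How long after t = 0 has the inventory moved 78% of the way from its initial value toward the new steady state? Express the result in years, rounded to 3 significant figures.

2.14 yr

τ = M₀/F₀ = 250/177 = 1.412 yr.
The remaining gap fraction is e^(−t/τ); 78% covered ⇒ e^(−t/τ) = 0.220.
t = −τ ln(0.220) = 1.412 × 1.514 = 2.139 yr.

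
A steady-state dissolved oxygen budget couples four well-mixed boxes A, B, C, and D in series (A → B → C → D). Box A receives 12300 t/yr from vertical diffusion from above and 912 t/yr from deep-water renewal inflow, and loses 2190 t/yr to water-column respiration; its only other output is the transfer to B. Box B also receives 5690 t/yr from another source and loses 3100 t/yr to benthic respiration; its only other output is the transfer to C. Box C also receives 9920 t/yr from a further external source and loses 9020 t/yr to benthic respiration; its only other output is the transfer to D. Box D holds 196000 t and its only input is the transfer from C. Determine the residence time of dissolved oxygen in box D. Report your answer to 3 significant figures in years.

13.5 yr

Box A: F(A→B) = (12300 + 912) − 2190 = 11022 t/yr.
Box B: F(B→C) = (11022 + 5690) − 3100 = 13612 t/yr.
Box C: F(C→D) = (13612 + 9920) − 9020 = 14512 t/yr.
Box D throughput = its input = 14512 t/yr; τ = 196000 / 14512 = 13.51 yr.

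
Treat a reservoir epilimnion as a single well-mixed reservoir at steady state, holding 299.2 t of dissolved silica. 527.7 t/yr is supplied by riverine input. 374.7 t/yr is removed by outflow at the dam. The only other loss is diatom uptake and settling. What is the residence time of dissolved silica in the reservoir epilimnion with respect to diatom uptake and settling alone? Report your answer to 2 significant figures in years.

2.0 yr

At steady state ΣF_in = ΣF_out.
ΣF_in = 527.70 t/yr.
Diatom uptake and settling flux = ΣF_in − (374.7) = 527.70 − 374.7 = 153.0 t/yr.
τ = M / F = 299.2 / 153.0 = 1.956 yr.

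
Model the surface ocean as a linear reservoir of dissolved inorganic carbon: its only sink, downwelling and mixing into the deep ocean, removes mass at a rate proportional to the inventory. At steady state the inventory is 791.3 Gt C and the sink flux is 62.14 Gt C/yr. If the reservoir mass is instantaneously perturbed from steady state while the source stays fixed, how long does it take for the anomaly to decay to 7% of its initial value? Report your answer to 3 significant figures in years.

33.9 yr

For a linear reservoir the anomaly decays as exp(−t/τ) with τ = M/F = 791.3/62.14 = 12.73 yr.
exp(−t/τ) = 0.07 ⇒ t = −τ ln(0.07) = 12.73 × 2.659 = 33.86 yr.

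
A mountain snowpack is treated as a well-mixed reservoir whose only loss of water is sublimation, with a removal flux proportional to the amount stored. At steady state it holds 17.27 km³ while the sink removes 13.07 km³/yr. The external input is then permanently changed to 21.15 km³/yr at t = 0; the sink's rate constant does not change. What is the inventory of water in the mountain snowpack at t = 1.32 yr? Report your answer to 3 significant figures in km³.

τ = M₀/F₀ = 17.27/13.07 = 1.321 yr; rate constant k = 1/τ.
New steady state M_∞ = F₁/k = F₁·τ = 21.15 × 1.321 = 27.946 km³.
M(t) = M_∞ + (M₀ − M_∞)·e^(−t/τ); t/τ = 1.32/1.321 = 0.9990, so e^(−t/τ) = 0.3683.
M(t) = 27.946 − 10.68 × 0.3683 = 24.015 km³.

24.0 km³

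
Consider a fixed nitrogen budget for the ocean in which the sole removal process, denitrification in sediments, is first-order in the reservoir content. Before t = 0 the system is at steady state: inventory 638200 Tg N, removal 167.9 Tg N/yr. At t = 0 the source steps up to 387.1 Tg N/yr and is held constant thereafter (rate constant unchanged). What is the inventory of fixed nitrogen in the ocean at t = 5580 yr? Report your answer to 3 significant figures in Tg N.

1.28×10^6 Tg N

τ = M₀/F₀ = 638200/167.9 = 3801 yr; rate constant k = 1/τ.
New steady state M_∞ = F₁/k = F₁·τ = 387.1 × 3801 = 1.4714×10^6 Tg N.
M(t) = M_∞ + (M₀ − M_∞)·e^(−t/τ); t/τ = 5580/3801 = 1.468, so e^(−t/τ) = 0.2304.
M(t) = 1.4714×10^6 − 833200 × 0.2304 = 1.2794×10^6 Tg N.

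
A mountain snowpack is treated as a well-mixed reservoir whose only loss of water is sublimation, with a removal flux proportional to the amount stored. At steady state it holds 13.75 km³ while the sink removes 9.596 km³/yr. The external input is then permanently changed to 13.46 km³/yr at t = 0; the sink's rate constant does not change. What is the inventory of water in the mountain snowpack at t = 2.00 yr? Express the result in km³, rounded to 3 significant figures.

τ = M₀/F₀ = 13.75/9.596 = 1.433 yr; rate constant k = 1/τ.
New steady state M_∞ = F₁/k = F₁·τ = 13.46 × 1.433 = 19.287 km³.
M(t) = M_∞ + (M₀ − M_∞)·e^(−t/τ); t/τ = 2.00/1.433 = 1.396, so e^(−t/τ) = 0.2476.
M(t) = 19.287 − 5.537 × 0.2476 = 17.916 km³.

17.9 km³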